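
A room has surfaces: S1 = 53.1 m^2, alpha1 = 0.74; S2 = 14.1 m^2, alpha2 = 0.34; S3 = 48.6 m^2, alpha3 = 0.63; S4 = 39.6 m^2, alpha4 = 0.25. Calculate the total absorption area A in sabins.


Given surfaces:
  Surface 1: 53.1 * 0.74 = 39.294
  Surface 2: 14.1 * 0.34 = 4.794
  Surface 3: 48.6 * 0.63 = 30.618
  Surface 4: 39.6 * 0.25 = 9.9
Formula: A = sum(Si * alpha_i)
A = 39.294 + 4.794 + 30.618 + 9.9
A = 84.61

84.61 sabins


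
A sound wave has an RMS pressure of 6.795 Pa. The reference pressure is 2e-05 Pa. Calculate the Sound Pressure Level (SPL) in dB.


Given values:
  p = 6.795 Pa
  p_ref = 2e-05 Pa
Formula: SPL = 20 * log10(p / p_ref)
Compute ratio: p / p_ref = 6.795 / 2e-05 = 339750
Compute log10: log10(339750) = 5.531159
Multiply: SPL = 20 * 5.531159 = 110.62

110.62 dB


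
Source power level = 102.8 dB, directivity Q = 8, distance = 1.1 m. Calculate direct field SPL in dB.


Given values:
  Lw = 102.8 dB, Q = 8, r = 1.1 m
Formula: SPL = Lw + 10 * log10(Q / (4 * pi * r^2))
Compute 4 * pi * r^2 = 4 * pi * 1.1^2 = 15.2053
Compute Q / denom = 8 / 15.2053 = 0.52613234
Compute 10 * log10(0.52613234) = -2.7891
SPL = 102.8 + (-2.7891) = 100.01

100.01 dB


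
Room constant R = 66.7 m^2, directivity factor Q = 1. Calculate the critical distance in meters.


Given values:
  R = 66.7 m^2, Q = 1
Formula: d_c = 0.141 * sqrt(Q * R)
Compute Q * R = 1 * 66.7 = 66.7
Compute sqrt(66.7) = 8.167
d_c = 0.141 * 8.167 = 1.152

1.152 m


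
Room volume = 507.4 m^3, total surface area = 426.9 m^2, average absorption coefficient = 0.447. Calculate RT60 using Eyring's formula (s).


Given values:
  V = 507.4 m^3, S = 426.9 m^2, alpha = 0.447
Formula: RT60 = 0.161 * V / (-S * ln(1 - alpha))
Compute ln(1 - 0.447) = ln(0.553) = -0.592397
Denominator: -426.9 * -0.592397 = 252.8943
Numerator: 0.161 * 507.4 = 81.6914
RT60 = 81.6914 / 252.8943 = 0.323

0.323 s


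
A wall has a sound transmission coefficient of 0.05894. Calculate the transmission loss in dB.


Given values:
  tau = 0.05894
Formula: TL = 10 * log10(1 / tau)
Compute 1 / tau = 1 / 0.05894 = 16.9664
Compute log10(16.9664) = 1.22959
TL = 10 * 1.22959 = 12.3

12.3 dB


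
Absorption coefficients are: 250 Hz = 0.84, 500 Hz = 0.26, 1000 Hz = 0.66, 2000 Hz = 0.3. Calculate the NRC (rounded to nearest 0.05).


Given values:
  a_250 = 0.84, a_500 = 0.26
  a_1000 = 0.66, a_2000 = 0.3
Formula: NRC = (a250 + a500 + a1000 + a2000) / 4
Sum = 0.84 + 0.26 + 0.66 + 0.3 = 2.06
NRC = 2.06 / 4 = 0.515
Rounded to nearest 0.05: 0.5

0.5


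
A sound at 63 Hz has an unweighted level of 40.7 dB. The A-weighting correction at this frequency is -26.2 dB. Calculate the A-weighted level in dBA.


Given values:
  SPL = 40.7 dB
  A-weighting at 63 Hz = -26.2 dB
Formula: L_A = SPL + A_weight
L_A = 40.7 + (-26.2)
L_A = 14.5

14.5 dBA


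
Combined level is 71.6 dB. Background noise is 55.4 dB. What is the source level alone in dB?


Given values:
  L_total = 71.6 dB, L_bg = 55.4 dB
Formula: L_source = 10 * log10(10^(L_total/10) - 10^(L_bg/10))
Convert to linear:
  10^(71.6/10) = 14454397.7075
  10^(55.4/10) = 346736.8505
Difference: 14454397.7075 - 346736.8505 = 14107660.857
L_source = 10 * log10(14107660.857) = 71.49

71.49 dB


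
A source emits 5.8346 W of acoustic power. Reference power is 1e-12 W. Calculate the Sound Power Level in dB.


Given values:
  W = 5.8346 W
  W_ref = 1e-12 W
Formula: SWL = 10 * log10(W / W_ref)
Compute ratio: W / W_ref = 5834600000000
Compute log10: log10(5834600000000) = 12.766011
Multiply: SWL = 10 * 12.766011 = 127.66

127.66 dB


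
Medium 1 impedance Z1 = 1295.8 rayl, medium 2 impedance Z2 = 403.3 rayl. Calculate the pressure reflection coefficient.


Given values:
  Z1 = 1295.8 rayl, Z2 = 403.3 rayl
Formula: R = (Z2 - Z1) / (Z2 + Z1)
Numerator: Z2 - Z1 = 403.3 - 1295.8 = -892.5
Denominator: Z2 + Z1 = 403.3 + 1295.8 = 1699.1
R = -892.5 / 1699.1 = -0.5253

-0.5253


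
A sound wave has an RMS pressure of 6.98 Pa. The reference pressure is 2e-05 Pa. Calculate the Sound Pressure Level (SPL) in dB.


Given values:
  p = 6.98 Pa
  p_ref = 2e-05 Pa
Formula: SPL = 20 * log10(p / p_ref)
Compute ratio: p / p_ref = 6.98 / 2e-05 = 349000
Compute log10: log10(349000) = 5.542825
Multiply: SPL = 20 * 5.542825 = 110.86

110.86 dB


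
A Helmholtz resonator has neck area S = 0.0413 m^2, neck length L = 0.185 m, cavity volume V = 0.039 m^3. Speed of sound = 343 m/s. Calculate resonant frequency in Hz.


Given values:
  S = 0.0413 m^2, L = 0.185 m, V = 0.039 m^3, c = 343 m/s
Formula: f = (c / (2*pi)) * sqrt(S / (V * L))
Compute V * L = 0.039 * 0.185 = 0.007215
Compute S / (V * L) = 0.0413 / 0.007215 = 5.7242
Compute sqrt(5.7242) = 2.39253
Compute c / (2*pi) = 343 / 6.283185 = 54.590148
f = 54.590148 * 2.39253 = 130.61

130.61 Hz


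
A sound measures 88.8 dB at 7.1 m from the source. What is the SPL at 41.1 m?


Given values:
  SPL1 = 88.8 dB, r1 = 7.1 m, r2 = 41.1 m
Formula: SPL2 = SPL1 - 20 * log10(r2 / r1)
Compute ratio: r2 / r1 = 41.1 / 7.1 = 5.7887
Compute log10: log10(5.7887) = 0.762581
Compute drop: 20 * 0.762581 = 15.2516
SPL2 = 88.8 - 15.2516 = 73.55

73.55 dB


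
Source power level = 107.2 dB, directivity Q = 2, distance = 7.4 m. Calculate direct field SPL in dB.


Given values:
  Lw = 107.2 dB, Q = 2, r = 7.4 m
Formula: SPL = Lw + 10 * log10(Q / (4 * pi * r^2))
Compute 4 * pi * r^2 = 4 * pi * 7.4^2 = 688.1345
Compute Q / denom = 2 / 688.1345 = 0.00290641
Compute 10 * log10(0.00290641) = -25.3664
SPL = 107.2 + (-25.3664) = 81.83

81.83 dB


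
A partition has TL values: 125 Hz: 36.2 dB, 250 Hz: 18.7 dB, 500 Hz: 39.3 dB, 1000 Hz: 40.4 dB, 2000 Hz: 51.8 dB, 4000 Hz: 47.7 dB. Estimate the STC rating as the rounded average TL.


Given TL values at each frequency:
  125 Hz: 36.2 dB
  250 Hz: 18.7 dB
  500 Hz: 39.3 dB
  1000 Hz: 40.4 dB
  2000 Hz: 51.8 dB
  4000 Hz: 47.7 dB
Formula: STC ~ round(average of TL values)
Sum = 36.2 + 18.7 + 39.3 + 40.4 + 51.8 + 47.7 = 234.1
Average = 234.1 / 6 = 39.02
Rounded: 39

39


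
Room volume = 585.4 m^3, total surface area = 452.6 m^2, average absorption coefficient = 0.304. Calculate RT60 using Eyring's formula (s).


Given values:
  V = 585.4 m^3, S = 452.6 m^2, alpha = 0.304
Formula: RT60 = 0.161 * V / (-S * ln(1 - alpha))
Compute ln(1 - 0.304) = ln(0.696) = -0.362406
Denominator: -452.6 * -0.362406 = 164.025
Numerator: 0.161 * 585.4 = 94.2494
RT60 = 94.2494 / 164.025 = 0.575

0.575 s


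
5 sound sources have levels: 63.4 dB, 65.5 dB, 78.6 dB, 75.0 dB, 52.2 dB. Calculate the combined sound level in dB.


Formula: L_total = 10 * log10( sum(10^(Li/10)) )
  Source 1: 10^(63.4/10) = 2187761.6239
  Source 2: 10^(65.5/10) = 3548133.8923
  Source 3: 10^(78.6/10) = 72443596.0075
  Source 4: 10^(75.0/10) = 31622776.6017
  Source 5: 10^(52.2/10) = 165958.6907
Sum of linear values = 109968226.8161
L_total = 10 * log10(109968226.8161) = 80.41

80.41 dB


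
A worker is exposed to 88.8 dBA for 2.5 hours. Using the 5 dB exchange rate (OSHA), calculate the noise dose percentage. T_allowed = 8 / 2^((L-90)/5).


Given values:
  L = 88.8 dBA, T = 2.5 hours
Formula: T_allowed = 8 / 2^((L - 90) / 5)
Compute exponent: (88.8 - 90) / 5 = -0.24
Compute 2^(-0.24) = 0.846745
T_allowed = 8 / 0.846745 = 9.447945 hours
Dose = (T / T_allowed) * 100
Dose = (2.5 / 9.447945) * 100 = 26.46

26.46 %


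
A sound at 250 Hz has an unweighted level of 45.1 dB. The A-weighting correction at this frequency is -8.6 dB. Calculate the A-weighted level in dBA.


Given values:
  SPL = 45.1 dB
  A-weighting at 250 Hz = -8.6 dB
Formula: L_A = SPL + A_weight
L_A = 45.1 + (-8.6)
L_A = 36.5

36.5 dBA


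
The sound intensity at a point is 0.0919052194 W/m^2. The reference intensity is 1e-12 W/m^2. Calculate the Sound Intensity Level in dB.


Given values:
  I = 0.0919052194 W/m^2
  I_ref = 1e-12 W/m^2
Formula: SIL = 10 * log10(I / I_ref)
Compute ratio: I / I_ref = 91905219400
Compute log10: log10(91905219400) = 10.96334
Multiply: SIL = 10 * 10.96334 = 109.63

109.63 dB


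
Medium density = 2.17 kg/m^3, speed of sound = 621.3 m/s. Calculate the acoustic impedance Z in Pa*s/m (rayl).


Given values:
  rho = 2.17 kg/m^3
  c = 621.3 m/s
Formula: Z = rho * c
Z = 2.17 * 621.3
Z = 1348.22

1348.22 rayl


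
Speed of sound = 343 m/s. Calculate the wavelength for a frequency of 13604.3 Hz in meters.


Given values:
  c = 343 m/s, f = 13604.3 Hz
Formula: lambda = c / f
lambda = 343 / 13604.3
lambda = 0.0252

0.0252 m


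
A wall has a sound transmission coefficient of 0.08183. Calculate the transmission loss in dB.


Given values:
  tau = 0.08183
Formula: TL = 10 * log10(1 / tau)
Compute 1 / tau = 1 / 0.08183 = 12.2205
Compute log10(12.2205) = 1.087089
TL = 10 * 1.087089 = 10.87

10.87 dB


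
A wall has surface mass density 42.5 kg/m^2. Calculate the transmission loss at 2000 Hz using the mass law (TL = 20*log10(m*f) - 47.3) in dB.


Given values:
  m = 42.5 kg/m^2, f = 2000 Hz
Formula: TL = 20 * log10(m * f) - 47.3
Compute m * f = 42.5 * 2000 = 85000.0
Compute log10(85000.0) = 4.929419
Compute 20 * 4.929419 = 98.5884
TL = 98.5884 - 47.3 = 51.29

51.29 dB


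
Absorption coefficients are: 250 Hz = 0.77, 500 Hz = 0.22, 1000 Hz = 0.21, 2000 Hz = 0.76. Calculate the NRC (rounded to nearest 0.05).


Given values:
  a_250 = 0.77, a_500 = 0.22
  a_1000 = 0.21, a_2000 = 0.76
Formula: NRC = (a250 + a500 + a1000 + a2000) / 4
Sum = 0.77 + 0.22 + 0.21 + 0.76 = 1.96
NRC = 1.96 / 4 = 0.49
Rounded to nearest 0.05: 0.5

0.5


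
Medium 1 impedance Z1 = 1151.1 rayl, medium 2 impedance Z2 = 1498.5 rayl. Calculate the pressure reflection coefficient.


Given values:
  Z1 = 1151.1 rayl, Z2 = 1498.5 rayl
Formula: R = (Z2 - Z1) / (Z2 + Z1)
Numerator: Z2 - Z1 = 1498.5 - 1151.1 = 347.4
Denominator: Z2 + Z1 = 1498.5 + 1151.1 = 2649.6
R = 347.4 / 2649.6 = 0.1311

0.1311


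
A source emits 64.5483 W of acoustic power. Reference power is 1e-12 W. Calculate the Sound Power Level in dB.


Given values:
  W = 64.5483 W
  W_ref = 1e-12 W
Formula: SWL = 10 * log10(W / W_ref)
Compute ratio: W / W_ref = 64548300000000
Compute log10: log10(64548300000000) = 13.809885
Multiply: SWL = 10 * 13.809885 = 138.1

138.1 dB


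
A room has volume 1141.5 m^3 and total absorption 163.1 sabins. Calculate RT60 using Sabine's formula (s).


Given values:
  V = 1141.5 m^3
  A = 163.1 sabins
Formula: RT60 = 0.161 * V / A
Numerator: 0.161 * 1141.5 = 183.7815
RT60 = 183.7815 / 163.1 = 1.127

1.127 s


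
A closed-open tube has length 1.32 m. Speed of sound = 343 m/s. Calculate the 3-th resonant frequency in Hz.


Given values:
  Tube type: closed-open, L = 1.32 m, c = 343 m/s, n = 3
Formula: f_n = (2n - 1) * c / (4 * L)
Compute 2n - 1 = 2*3 - 1 = 5
Compute 4 * L = 4 * 1.32 = 5.28
f = 5 * 343 / 5.28
f = 324.81

324.81 Hz


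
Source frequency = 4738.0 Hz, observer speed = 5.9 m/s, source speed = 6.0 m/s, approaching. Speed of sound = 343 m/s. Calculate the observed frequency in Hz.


Given values:
  f_s = 4738.0 Hz, v_o = 5.9 m/s, v_s = 6.0 m/s
  Direction: approaching
Formula: f_o = f_s * (c + v_o) / (c - v_s)
Numerator: c + v_o = 343 + 5.9 = 348.9
Denominator: c - v_s = 343 - 6.0 = 337.0
f_o = 4738.0 * 348.9 / 337.0 = 4905.31

4905.31 Hz


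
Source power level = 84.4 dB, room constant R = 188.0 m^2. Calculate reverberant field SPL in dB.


Given values:
  Lw = 84.4 dB, R = 188.0 m^2
Formula: SPL = Lw + 10 * log10(4 / R)
Compute 4 / R = 4 / 188.0 = 0.021277
Compute 10 * log10(0.021277) = -16.7209
SPL = 84.4 + (-16.7209) = 67.68

67.68 dB


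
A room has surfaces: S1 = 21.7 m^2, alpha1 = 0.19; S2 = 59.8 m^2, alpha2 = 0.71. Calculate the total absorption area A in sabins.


Given surfaces:
  Surface 1: 21.7 * 0.19 = 4.123
  Surface 2: 59.8 * 0.71 = 42.458
Formula: A = sum(Si * alpha_i)
A = 4.123 + 42.458
A = 46.58

46.58 sabins


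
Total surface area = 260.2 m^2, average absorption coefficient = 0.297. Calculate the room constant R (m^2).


Given values:
  S = 260.2 m^2, alpha = 0.297
Formula: R = S * alpha / (1 - alpha)
Numerator: 260.2 * 0.297 = 77.2794
Denominator: 1 - 0.297 = 0.703
R = 77.2794 / 0.703 = 109.93

109.93 m^2


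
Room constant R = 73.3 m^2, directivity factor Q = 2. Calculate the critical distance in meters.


Given values:
  R = 73.3 m^2, Q = 2
Formula: d_c = 0.141 * sqrt(Q * R)
Compute Q * R = 2 * 73.3 = 146.6
Compute sqrt(146.6) = 12.1078
d_c = 0.141 * 12.1078 = 1.707

1.707 m


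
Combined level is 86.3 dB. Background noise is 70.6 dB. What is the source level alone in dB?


Given values:
  L_total = 86.3 dB, L_bg = 70.6 dB
Formula: L_source = 10 * log10(10^(L_total/10) - 10^(L_bg/10))
Convert to linear:
  10^(86.3/10) = 426579518.8016
  10^(70.6/10) = 11481536.215
Difference: 426579518.8016 - 11481536.215 = 415097982.5866
L_source = 10 * log10(415097982.5866) = 86.18

86.18 dB


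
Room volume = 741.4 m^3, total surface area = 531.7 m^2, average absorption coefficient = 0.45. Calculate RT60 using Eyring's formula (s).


Given values:
  V = 741.4 m^3, S = 531.7 m^2, alpha = 0.45
Formula: RT60 = 0.161 * V / (-S * ln(1 - alpha))
Compute ln(1 - 0.45) = ln(0.55) = -0.597837
Denominator: -531.7 * -0.597837 = 317.8699
Numerator: 0.161 * 741.4 = 119.3654
RT60 = 119.3654 / 317.8699 = 0.376

0.376 s


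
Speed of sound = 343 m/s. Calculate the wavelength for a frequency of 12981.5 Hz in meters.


Given values:
  c = 343 m/s, f = 12981.5 Hz
Formula: lambda = c / f
lambda = 343 / 12981.5
lambda = 0.0264

0.0264 m


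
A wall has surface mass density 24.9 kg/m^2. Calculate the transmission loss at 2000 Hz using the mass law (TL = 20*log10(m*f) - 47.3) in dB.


Given values:
  m = 24.9 kg/m^2, f = 2000 Hz
Formula: TL = 20 * log10(m * f) - 47.3
Compute m * f = 24.9 * 2000 = 49800.0
Compute log10(49800.0) = 4.697229
Compute 20 * 4.697229 = 93.9446
TL = 93.9446 - 47.3 = 46.64

46.64 dB


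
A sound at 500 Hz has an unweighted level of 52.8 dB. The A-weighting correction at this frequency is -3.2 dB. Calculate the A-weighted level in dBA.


Given values:
  SPL = 52.8 dB
  A-weighting at 500 Hz = -3.2 dB
Formula: L_A = SPL + A_weight
L_A = 52.8 + (-3.2)
L_A = 49.6

49.6 dBA


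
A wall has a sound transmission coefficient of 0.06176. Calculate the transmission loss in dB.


Given values:
  tau = 0.06176
Formula: TL = 10 * log10(1 / tau)
Compute 1 / tau = 1 / 0.06176 = 16.1917
Compute log10(16.1917) = 1.209292
TL = 10 * 1.209292 = 12.09

12.09 dB


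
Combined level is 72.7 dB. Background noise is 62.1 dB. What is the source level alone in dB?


Given values:
  L_total = 72.7 dB, L_bg = 62.1 dB
Formula: L_source = 10 * log10(10^(L_total/10) - 10^(L_bg/10))
Convert to linear:
  10^(72.7/10) = 18620871.3666
  10^(62.1/10) = 1621810.0974
Difference: 18620871.3666 - 1621810.0974 = 16999061.2692
L_source = 10 * log10(16999061.2692) = 72.3

72.3 dB


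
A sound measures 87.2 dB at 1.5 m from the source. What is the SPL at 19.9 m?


Given values:
  SPL1 = 87.2 dB, r1 = 1.5 m, r2 = 19.9 m
Formula: SPL2 = SPL1 - 20 * log10(r2 / r1)
Compute ratio: r2 / r1 = 19.9 / 1.5 = 13.2667
Compute log10: log10(13.2667) = 1.122763
Compute drop: 20 * 1.122763 = 22.4553
SPL2 = 87.2 - 22.4553 = 64.74

64.74 dB


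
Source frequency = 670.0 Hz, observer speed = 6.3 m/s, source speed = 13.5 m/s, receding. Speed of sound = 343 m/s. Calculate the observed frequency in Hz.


Given values:
  f_s = 670.0 Hz, v_o = 6.3 m/s, v_s = 13.5 m/s
  Direction: receding
Formula: f_o = f_s * (c - v_o) / (c + v_s)
Numerator: c - v_o = 343 - 6.3 = 336.7
Denominator: c + v_s = 343 + 13.5 = 356.5
f_o = 670.0 * 336.7 / 356.5 = 632.79

632.79 Hz


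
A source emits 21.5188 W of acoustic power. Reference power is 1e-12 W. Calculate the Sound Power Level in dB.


Given values:
  W = 21.5188 W
  W_ref = 1e-12 W
Formula: SWL = 10 * log10(W / W_ref)
Compute ratio: W / W_ref = 21518800000000
Compute log10: log10(21518800000000) = 13.332818
Multiply: SWL = 10 * 13.332818 = 133.33

133.33 dB


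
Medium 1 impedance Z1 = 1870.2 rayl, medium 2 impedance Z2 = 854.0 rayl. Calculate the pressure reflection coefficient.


Given values:
  Z1 = 1870.2 rayl, Z2 = 854.0 rayl
Formula: R = (Z2 - Z1) / (Z2 + Z1)
Numerator: Z2 - Z1 = 854.0 - 1870.2 = -1016.2
Denominator: Z2 + Z1 = 854.0 + 1870.2 = 2724.2
R = -1016.2 / 2724.2 = -0.373

-0.373


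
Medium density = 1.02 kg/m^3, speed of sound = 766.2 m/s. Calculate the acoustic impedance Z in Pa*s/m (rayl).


Given values:
  rho = 1.02 kg/m^3
  c = 766.2 m/s
Formula: Z = rho * c
Z = 1.02 * 766.2
Z = 781.52

781.52 rayl


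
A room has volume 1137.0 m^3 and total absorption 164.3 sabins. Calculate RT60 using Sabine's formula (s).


Given values:
  V = 1137.0 m^3
  A = 164.3 sabins
Formula: RT60 = 0.161 * V / A
Numerator: 0.161 * 1137.0 = 183.057
RT60 = 183.057 / 164.3 = 1.114

1.114 s


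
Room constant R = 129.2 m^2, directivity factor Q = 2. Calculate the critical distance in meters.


Given values:
  R = 129.2 m^2, Q = 2
Formula: d_c = 0.141 * sqrt(Q * R)
Compute Q * R = 2 * 129.2 = 258.4
Compute sqrt(258.4) = 16.0748
d_c = 0.141 * 16.0748 = 2.267

2.267 m


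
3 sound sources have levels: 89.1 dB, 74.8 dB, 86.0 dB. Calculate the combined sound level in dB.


Formula: L_total = 10 * log10( sum(10^(Li/10)) )
  Source 1: 10^(89.1/10) = 812830516.1641
  Source 2: 10^(74.8/10) = 30199517.204
  Source 3: 10^(86.0/10) = 398107170.5535
Sum of linear values = 1241137203.9216
L_total = 10 * log10(1241137203.9216) = 90.94

90.94 dB


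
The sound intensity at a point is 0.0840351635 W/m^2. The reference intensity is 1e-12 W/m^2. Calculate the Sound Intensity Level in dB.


Given values:
  I = 0.0840351635 W/m^2
  I_ref = 1e-12 W/m^2
Formula: SIL = 10 * log10(I / I_ref)
Compute ratio: I / I_ref = 84035163500
Compute log10: log10(84035163500) = 10.924461
Multiply: SIL = 10 * 10.924461 = 109.24

109.24 dB


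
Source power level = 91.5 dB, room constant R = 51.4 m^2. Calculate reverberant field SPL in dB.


Given values:
  Lw = 91.5 dB, R = 51.4 m^2
Formula: SPL = Lw + 10 * log10(4 / R)
Compute 4 / R = 4 / 51.4 = 0.077821
Compute 10 * log10(0.077821) = -11.089
SPL = 91.5 + (-11.089) = 80.41

80.41 dB


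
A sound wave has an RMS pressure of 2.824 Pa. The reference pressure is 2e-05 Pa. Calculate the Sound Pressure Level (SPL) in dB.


Given values:
  p = 2.824 Pa
  p_ref = 2e-05 Pa
Formula: SPL = 20 * log10(p / p_ref)
Compute ratio: p / p_ref = 2.824 / 2e-05 = 141200
Compute log10: log10(141200) = 5.149835
Multiply: SPL = 20 * 5.149835 = 103.0

103.0 dB


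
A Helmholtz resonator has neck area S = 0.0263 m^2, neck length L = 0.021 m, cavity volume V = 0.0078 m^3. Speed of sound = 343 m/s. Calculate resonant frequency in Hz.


Given values:
  S = 0.0263 m^2, L = 0.021 m, V = 0.0078 m^3, c = 343 m/s
Formula: f = (c / (2*pi)) * sqrt(S / (V * L))
Compute V * L = 0.0078 * 0.021 = 0.0001638
Compute S / (V * L) = 0.0263 / 0.0001638 = 160.5617
Compute sqrt(160.5617) = 12.671294
Compute c / (2*pi) = 343 / 6.283185 = 54.590148
f = 54.590148 * 12.671294 = 691.73

691.73 Hz


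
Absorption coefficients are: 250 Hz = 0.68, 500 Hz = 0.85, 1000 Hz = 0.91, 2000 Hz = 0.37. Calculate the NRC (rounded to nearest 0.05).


Given values:
  a_250 = 0.68, a_500 = 0.85
  a_1000 = 0.91, a_2000 = 0.37
Formula: NRC = (a250 + a500 + a1000 + a2000) / 4
Sum = 0.68 + 0.85 + 0.91 + 0.37 = 2.81
NRC = 2.81 / 4 = 0.7025
Rounded to nearest 0.05: 0.7

0.7


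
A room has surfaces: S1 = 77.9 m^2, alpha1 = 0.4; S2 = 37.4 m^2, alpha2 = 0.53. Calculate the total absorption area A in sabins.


Given surfaces:
  Surface 1: 77.9 * 0.4 = 31.16
  Surface 2: 37.4 * 0.53 = 19.822
Formula: A = sum(Si * alpha_i)
A = 31.16 + 19.822
A = 50.98

50.98 sabins


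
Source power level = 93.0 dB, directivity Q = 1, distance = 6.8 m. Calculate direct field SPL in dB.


Given values:
  Lw = 93.0 dB, Q = 1, r = 6.8 m
Formula: SPL = Lw + 10 * log10(Q / (4 * pi * r^2))
Compute 4 * pi * r^2 = 4 * pi * 6.8^2 = 581.069
Compute Q / denom = 1 / 581.069 = 0.00172097
Compute 10 * log10(0.00172097) = -27.6423
SPL = 93.0 + (-27.6423) = 65.36

65.36 dB


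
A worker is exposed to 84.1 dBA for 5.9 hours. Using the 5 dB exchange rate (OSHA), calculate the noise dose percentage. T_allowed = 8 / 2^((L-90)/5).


Given values:
  L = 84.1 dBA, T = 5.9 hours
Formula: T_allowed = 8 / 2^((L - 90) / 5)
Compute exponent: (84.1 - 90) / 5 = -1.18
Compute 2^(-1.18) = 0.441351
T_allowed = 8 / 0.441351 = 18.126163 hours
Dose = (T / T_allowed) * 100
Dose = (5.9 / 18.126163) * 100 = 32.55

32.55 %


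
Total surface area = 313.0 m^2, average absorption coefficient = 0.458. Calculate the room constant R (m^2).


Given values:
  S = 313.0 m^2, alpha = 0.458
Formula: R = S * alpha / (1 - alpha)
Numerator: 313.0 * 0.458 = 143.354
Denominator: 1 - 0.458 = 0.542
R = 143.354 / 0.542 = 264.49

264.49 m^2


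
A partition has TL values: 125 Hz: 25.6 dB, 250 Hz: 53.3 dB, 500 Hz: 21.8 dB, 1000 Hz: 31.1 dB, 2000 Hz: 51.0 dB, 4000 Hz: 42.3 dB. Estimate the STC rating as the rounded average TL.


Given TL values at each frequency:
  125 Hz: 25.6 dB
  250 Hz: 53.3 dB
  500 Hz: 21.8 dB
  1000 Hz: 31.1 dB
  2000 Hz: 51.0 dB
  4000 Hz: 42.3 dB
Formula: STC ~ round(average of TL values)
Sum = 25.6 + 53.3 + 21.8 + 31.1 + 51.0 + 42.3 = 225.1
Average = 225.1 / 6 = 37.52
Rounded: 38

38


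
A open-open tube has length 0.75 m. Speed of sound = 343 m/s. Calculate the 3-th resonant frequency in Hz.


Given values:
  Tube type: open-open, L = 0.75 m, c = 343 m/s, n = 3
Formula: f_n = n * c / (2 * L)
Compute 2 * L = 2 * 0.75 = 1.5
f = 3 * 343 / 1.5
f = 686.0

686.0 Hz


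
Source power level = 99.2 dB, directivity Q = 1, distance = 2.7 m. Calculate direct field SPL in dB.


Given values:
  Lw = 99.2 dB, Q = 1, r = 2.7 m
Formula: SPL = Lw + 10 * log10(Q / (4 * pi * r^2))
Compute 4 * pi * r^2 = 4 * pi * 2.7^2 = 91.6088
Compute Q / denom = 1 / 91.6088 = 0.01091598
Compute 10 * log10(0.01091598) = -19.6194
SPL = 99.2 + (-19.6194) = 79.58

79.58 dB


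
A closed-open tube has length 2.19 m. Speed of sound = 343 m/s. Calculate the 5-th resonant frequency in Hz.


Given values:
  Tube type: closed-open, L = 2.19 m, c = 343 m/s, n = 5
Formula: f_n = (2n - 1) * c / (4 * L)
Compute 2n - 1 = 2*5 - 1 = 9
Compute 4 * L = 4 * 2.19 = 8.76
f = 9 * 343 / 8.76
f = 352.4

352.4 Hz


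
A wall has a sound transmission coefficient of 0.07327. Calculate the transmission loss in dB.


Given values:
  tau = 0.07327
Formula: TL = 10 * log10(1 / tau)
Compute 1 / tau = 1 / 0.07327 = 13.6482
Compute log10(13.6482) = 1.135075
TL = 10 * 1.135075 = 11.35

11.35 dB


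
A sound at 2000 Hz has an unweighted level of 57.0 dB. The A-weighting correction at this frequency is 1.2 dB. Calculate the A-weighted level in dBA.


Given values:
  SPL = 57.0 dB
  A-weighting at 2000 Hz = 1.2 dB
Formula: L_A = SPL + A_weight
L_A = 57.0 + (1.2)
L_A = 58.2

58.2 dBA


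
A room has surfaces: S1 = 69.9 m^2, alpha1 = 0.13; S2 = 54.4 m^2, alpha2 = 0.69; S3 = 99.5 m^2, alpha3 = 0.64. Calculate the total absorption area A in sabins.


Given surfaces:
  Surface 1: 69.9 * 0.13 = 9.087
  Surface 2: 54.4 * 0.69 = 37.536
  Surface 3: 99.5 * 0.64 = 63.68
Formula: A = sum(Si * alpha_i)
A = 9.087 + 37.536 + 63.68
A = 110.3

110.3 sabins


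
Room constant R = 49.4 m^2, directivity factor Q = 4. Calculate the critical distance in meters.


Given values:
  R = 49.4 m^2, Q = 4
Formula: d_c = 0.141 * sqrt(Q * R)
Compute Q * R = 4 * 49.4 = 197.6
Compute sqrt(197.6) = 14.057
d_c = 0.141 * 14.057 = 1.982

1.982 m


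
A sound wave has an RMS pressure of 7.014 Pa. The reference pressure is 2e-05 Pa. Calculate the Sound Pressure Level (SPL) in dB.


Given values:
  p = 7.014 Pa
  p_ref = 2e-05 Pa
Formula: SPL = 20 * log10(p / p_ref)
Compute ratio: p / p_ref = 7.014 / 2e-05 = 350700
Compute log10: log10(350700) = 5.544936
Multiply: SPL = 20 * 5.544936 = 110.9

110.9 dB


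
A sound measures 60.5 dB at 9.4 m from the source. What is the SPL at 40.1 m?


Given values:
  SPL1 = 60.5 dB, r1 = 9.4 m, r2 = 40.1 m
Formula: SPL2 = SPL1 - 20 * log10(r2 / r1)
Compute ratio: r2 / r1 = 40.1 / 9.4 = 4.266
Compute log10: log10(4.266) = 0.630021
Compute drop: 20 * 0.630021 = 12.6004
SPL2 = 60.5 - 12.6004 = 47.9

47.9 dB


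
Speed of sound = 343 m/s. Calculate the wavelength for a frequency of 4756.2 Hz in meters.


Given values:
  c = 343 m/s, f = 4756.2 Hz
Formula: lambda = c / f
lambda = 343 / 4756.2
lambda = 0.0721

0.0721 m


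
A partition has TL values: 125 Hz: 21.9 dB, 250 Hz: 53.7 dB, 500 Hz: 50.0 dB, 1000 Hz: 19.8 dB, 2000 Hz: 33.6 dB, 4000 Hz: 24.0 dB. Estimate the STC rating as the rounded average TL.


Given TL values at each frequency:
  125 Hz: 21.9 dB
  250 Hz: 53.7 dB
  500 Hz: 50.0 dB
  1000 Hz: 19.8 dB
  2000 Hz: 33.6 dB
  4000 Hz: 24.0 dB
Formula: STC ~ round(average of TL values)
Sum = 21.9 + 53.7 + 50.0 + 19.8 + 33.6 + 24.0 = 203.0
Average = 203.0 / 6 = 33.83
Rounded: 34

34


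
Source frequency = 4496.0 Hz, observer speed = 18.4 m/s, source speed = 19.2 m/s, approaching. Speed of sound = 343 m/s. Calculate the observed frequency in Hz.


Given values:
  f_s = 4496.0 Hz, v_o = 18.4 m/s, v_s = 19.2 m/s
  Direction: approaching
Formula: f_o = f_s * (c + v_o) / (c - v_s)
Numerator: c + v_o = 343 + 18.4 = 361.4
Denominator: c - v_s = 343 - 19.2 = 323.8
f_o = 4496.0 * 361.4 / 323.8 = 5018.08

5018.08 Hz


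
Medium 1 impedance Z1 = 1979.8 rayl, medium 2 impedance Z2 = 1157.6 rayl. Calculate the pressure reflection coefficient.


Given values:
  Z1 = 1979.8 rayl, Z2 = 1157.6 rayl
Formula: R = (Z2 - Z1) / (Z2 + Z1)
Numerator: Z2 - Z1 = 1157.6 - 1979.8 = -822.2
Denominator: Z2 + Z1 = 1157.6 + 1979.8 = 3137.4
R = -822.2 / 3137.4 = -0.2621

-0.2621


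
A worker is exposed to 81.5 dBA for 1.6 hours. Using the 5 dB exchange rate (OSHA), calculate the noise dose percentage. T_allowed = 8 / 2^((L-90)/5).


Given values:
  L = 81.5 dBA, T = 1.6 hours
Formula: T_allowed = 8 / 2^((L - 90) / 5)
Compute exponent: (81.5 - 90) / 5 = -1.7
Compute 2^(-1.7) = 0.307786
T_allowed = 8 / 0.307786 = 25.992085 hours
Dose = (T / T_allowed) * 100
Dose = (1.6 / 25.992085) * 100 = 6.16

6.16 %


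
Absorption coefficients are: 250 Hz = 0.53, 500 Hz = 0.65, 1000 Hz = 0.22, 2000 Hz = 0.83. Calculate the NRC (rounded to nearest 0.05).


Given values:
  a_250 = 0.53, a_500 = 0.65
  a_1000 = 0.22, a_2000 = 0.83
Formula: NRC = (a250 + a500 + a1000 + a2000) / 4
Sum = 0.53 + 0.65 + 0.22 + 0.83 = 2.23
NRC = 2.23 / 4 = 0.5575
Rounded to nearest 0.05: 0.55

0.55


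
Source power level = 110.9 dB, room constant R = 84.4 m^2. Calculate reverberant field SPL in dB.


Given values:
  Lw = 110.9 dB, R = 84.4 m^2
Formula: SPL = Lw + 10 * log10(4 / R)
Compute 4 / R = 4 / 84.4 = 0.047393
Compute 10 * log10(0.047393) = -13.2429
SPL = 110.9 + (-13.2429) = 97.66

97.66 dB


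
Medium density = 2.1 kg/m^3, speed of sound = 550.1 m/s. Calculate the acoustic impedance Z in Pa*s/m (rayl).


Given values:
  rho = 2.1 kg/m^3
  c = 550.1 m/s
Formula: Z = rho * c
Z = 2.1 * 550.1
Z = 1155.21

1155.21 rayl


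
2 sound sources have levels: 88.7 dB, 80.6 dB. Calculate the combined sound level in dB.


Formula: L_total = 10 * log10( sum(10^(Li/10)) )
  Source 1: 10^(88.7/10) = 741310241.3009
  Source 2: 10^(80.6/10) = 114815362.1497
Sum of linear values = 856125603.4506
L_total = 10 * log10(856125603.4506) = 89.33

89.33 dB


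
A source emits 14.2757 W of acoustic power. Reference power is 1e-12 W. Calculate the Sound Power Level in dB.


Given values:
  W = 14.2757 W
  W_ref = 1e-12 W
Formula: SWL = 10 * log10(W / W_ref)
Compute ratio: W / W_ref = 14275700000000
Compute log10: log10(14275700000000) = 13.154597
Multiply: SWL = 10 * 13.154597 = 131.55

131.55 dB


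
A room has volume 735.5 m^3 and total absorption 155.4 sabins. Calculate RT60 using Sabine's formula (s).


Given values:
  V = 735.5 m^3
  A = 155.4 sabins
Formula: RT60 = 0.161 * V / A
Numerator: 0.161 * 735.5 = 118.4155
RT60 = 118.4155 / 155.4 = 0.762

0.762 s


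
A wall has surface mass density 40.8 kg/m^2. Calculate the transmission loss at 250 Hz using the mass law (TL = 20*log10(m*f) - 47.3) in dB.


Given values:
  m = 40.8 kg/m^2, f = 250 Hz
Formula: TL = 20 * log10(m * f) - 47.3
Compute m * f = 40.8 * 250 = 10200.0
Compute log10(10200.0) = 4.0086
Compute 20 * 4.0086 = 80.172
TL = 80.172 - 47.3 = 32.87

32.87 dB


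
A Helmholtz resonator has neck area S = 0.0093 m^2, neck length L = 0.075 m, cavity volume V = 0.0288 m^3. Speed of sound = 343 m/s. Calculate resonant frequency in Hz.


Given values:
  S = 0.0093 m^2, L = 0.075 m, V = 0.0288 m^3, c = 343 m/s
Formula: f = (c / (2*pi)) * sqrt(S / (V * L))
Compute V * L = 0.0288 * 0.075 = 0.00216
Compute S / (V * L) = 0.0093 / 0.00216 = 4.3056
Compute sqrt(4.3056) = 2.074994
Compute c / (2*pi) = 343 / 6.283185 = 54.590148
f = 54.590148 * 2.074994 = 113.27

113.27 Hz


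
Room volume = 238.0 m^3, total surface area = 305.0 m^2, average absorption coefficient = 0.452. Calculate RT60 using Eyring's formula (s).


Given values:
  V = 238.0 m^3, S = 305.0 m^2, alpha = 0.452
Formula: RT60 = 0.161 * V / (-S * ln(1 - alpha))
Compute ln(1 - 0.452) = ln(0.548) = -0.60148
Denominator: -305.0 * -0.60148 = 183.4514
Numerator: 0.161 * 238.0 = 38.318
RT60 = 38.318 / 183.4514 = 0.209

0.209 s


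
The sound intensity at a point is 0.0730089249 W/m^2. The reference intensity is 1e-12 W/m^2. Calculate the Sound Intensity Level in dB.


Given values:
  I = 0.0730089249 W/m^2
  I_ref = 1e-12 W/m^2
Formula: SIL = 10 * log10(I / I_ref)
Compute ratio: I / I_ref = 73008924900
Compute log10: log10(73008924900) = 10.863376
Multiply: SIL = 10 * 10.863376 = 108.63

108.63 dB


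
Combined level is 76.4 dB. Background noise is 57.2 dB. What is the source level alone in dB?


Given values:
  L_total = 76.4 dB, L_bg = 57.2 dB
Formula: L_source = 10 * log10(10^(L_total/10) - 10^(L_bg/10))
Convert to linear:
  10^(76.4/10) = 43651583.224
  10^(57.2/10) = 524807.4602
Difference: 43651583.224 - 524807.4602 = 43126775.7638
L_source = 10 * log10(43126775.7638) = 76.35

76.35 dB


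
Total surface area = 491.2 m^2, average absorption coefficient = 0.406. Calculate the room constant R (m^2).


Given values:
  S = 491.2 m^2, alpha = 0.406
Formula: R = S * alpha / (1 - alpha)
Numerator: 491.2 * 0.406 = 199.4272
Denominator: 1 - 0.406 = 0.594
R = 199.4272 / 0.594 = 335.74

335.74 m^2


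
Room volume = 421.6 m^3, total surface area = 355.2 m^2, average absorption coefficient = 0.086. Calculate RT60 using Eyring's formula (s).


Given values:
  V = 421.6 m^3, S = 355.2 m^2, alpha = 0.086
Formula: RT60 = 0.161 * V / (-S * ln(1 - alpha))
Compute ln(1 - 0.086) = ln(0.914) = -0.089925
Denominator: -355.2 * -0.089925 = 31.9414
Numerator: 0.161 * 421.6 = 67.8776
RT60 = 67.8776 / 31.9414 = 2.125

2.125 s


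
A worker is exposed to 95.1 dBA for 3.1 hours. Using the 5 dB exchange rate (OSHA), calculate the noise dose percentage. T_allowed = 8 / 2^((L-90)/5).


Given values:
  L = 95.1 dBA, T = 3.1 hours
Formula: T_allowed = 8 / 2^((L - 90) / 5)
Compute exponent: (95.1 - 90) / 5 = 1.02
Compute 2^(1.02) = 2.027919
T_allowed = 8 / 2.027919 = 3.944931 hours
Dose = (T / T_allowed) * 100
Dose = (3.1 / 3.944931) * 100 = 78.58

78.58 %


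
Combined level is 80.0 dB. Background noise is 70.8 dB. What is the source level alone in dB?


Given values:
  L_total = 80.0 dB, L_bg = 70.8 dB
Formula: L_source = 10 * log10(10^(L_total/10) - 10^(L_bg/10))
Convert to linear:
  10^(80.0/10) = 100000000.0
  10^(70.8/10) = 12022644.3462
Difference: 100000000.0 - 12022644.3462 = 87977355.6538
L_source = 10 * log10(87977355.6538) = 79.44

79.44 dB


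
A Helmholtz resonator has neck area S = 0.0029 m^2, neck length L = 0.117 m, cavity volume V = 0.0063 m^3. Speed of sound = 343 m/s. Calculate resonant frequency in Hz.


Given values:
  S = 0.0029 m^2, L = 0.117 m, V = 0.0063 m^3, c = 343 m/s
Formula: f = (c / (2*pi)) * sqrt(S / (V * L))
Compute V * L = 0.0063 * 0.117 = 0.0007371
Compute S / (V * L) = 0.0029 / 0.0007371 = 3.9343
Compute sqrt(3.9343) = 1.983507
Compute c / (2*pi) = 343 / 6.283185 = 54.590148
f = 54.590148 * 1.983507 = 108.28

108.28 Hz


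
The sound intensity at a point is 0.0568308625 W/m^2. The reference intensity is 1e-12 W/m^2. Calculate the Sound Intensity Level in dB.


Given values:
  I = 0.0568308625 W/m^2
  I_ref = 1e-12 W/m^2
Formula: SIL = 10 * log10(I / I_ref)
Compute ratio: I / I_ref = 56830862500
Compute log10: log10(56830862500) = 10.754584
Multiply: SIL = 10 * 10.754584 = 107.55

107.55 dB


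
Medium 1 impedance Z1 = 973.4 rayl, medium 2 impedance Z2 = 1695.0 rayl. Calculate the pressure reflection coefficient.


Given values:
  Z1 = 973.4 rayl, Z2 = 1695.0 rayl
Formula: R = (Z2 - Z1) / (Z2 + Z1)
Numerator: Z2 - Z1 = 1695.0 - 973.4 = 721.6
Denominator: Z2 + Z1 = 1695.0 + 973.4 = 2668.4
R = 721.6 / 2668.4 = 0.2704

0.2704


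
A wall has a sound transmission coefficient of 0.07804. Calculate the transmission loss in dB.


Given values:
  tau = 0.07804
Formula: TL = 10 * log10(1 / tau)
Compute 1 / tau = 1 / 0.07804 = 12.8139
Compute log10(12.8139) = 1.107681
TL = 10 * 1.107681 = 11.08

11.08 dB


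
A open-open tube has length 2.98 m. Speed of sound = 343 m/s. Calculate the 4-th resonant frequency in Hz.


Given values:
  Tube type: open-open, L = 2.98 m, c = 343 m/s, n = 4
Formula: f_n = n * c / (2 * L)
Compute 2 * L = 2 * 2.98 = 5.96
f = 4 * 343 / 5.96
f = 230.2

230.2 Hz


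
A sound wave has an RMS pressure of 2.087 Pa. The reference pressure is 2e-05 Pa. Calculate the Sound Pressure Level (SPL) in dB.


Given values:
  p = 2.087 Pa
  p_ref = 2e-05 Pa
Formula: SPL = 20 * log10(p / p_ref)
Compute ratio: p / p_ref = 2.087 / 2e-05 = 104350
Compute log10: log10(104350) = 5.018492
Multiply: SPL = 20 * 5.018492 = 100.37

100.37 dB


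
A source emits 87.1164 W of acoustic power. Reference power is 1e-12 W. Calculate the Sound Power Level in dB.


Given values:
  W = 87.1164 W
  W_ref = 1e-12 W
Formula: SWL = 10 * log10(W / W_ref)
Compute ratio: W / W_ref = 87116400000000
Compute log10: log10(87116400000000) = 13.9401
Multiply: SWL = 10 * 13.9401 = 139.4

139.4 dB


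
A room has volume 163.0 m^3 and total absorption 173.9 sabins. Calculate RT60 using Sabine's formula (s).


Given values:
  V = 163.0 m^3
  A = 173.9 sabins
Formula: RT60 = 0.161 * V / A
Numerator: 0.161 * 163.0 = 26.243
RT60 = 26.243 / 173.9 = 0.151

0.151 s


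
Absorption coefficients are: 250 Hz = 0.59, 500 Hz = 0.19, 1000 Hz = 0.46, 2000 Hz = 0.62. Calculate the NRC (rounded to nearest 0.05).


Given values:
  a_250 = 0.59, a_500 = 0.19
  a_1000 = 0.46, a_2000 = 0.62
Formula: NRC = (a250 + a500 + a1000 + a2000) / 4
Sum = 0.59 + 0.19 + 0.46 + 0.62 = 1.86
NRC = 1.86 / 4 = 0.465
Rounded to nearest 0.05: 0.45

0.45


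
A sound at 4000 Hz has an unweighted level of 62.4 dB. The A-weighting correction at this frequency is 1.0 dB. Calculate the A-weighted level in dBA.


Given values:
  SPL = 62.4 dB
  A-weighting at 4000 Hz = 1.0 dB
Formula: L_A = SPL + A_weight
L_A = 62.4 + (1.0)
L_A = 63.4

63.4 dBA


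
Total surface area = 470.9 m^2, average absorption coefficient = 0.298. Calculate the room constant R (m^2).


Given values:
  S = 470.9 m^2, alpha = 0.298
Formula: R = S * alpha / (1 - alpha)
Numerator: 470.9 * 0.298 = 140.3282
Denominator: 1 - 0.298 = 0.702
R = 140.3282 / 0.702 = 199.9

199.9 m^2


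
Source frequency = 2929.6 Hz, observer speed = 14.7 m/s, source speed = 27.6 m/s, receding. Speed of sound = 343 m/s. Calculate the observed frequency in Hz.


Given values:
  f_s = 2929.6 Hz, v_o = 14.7 m/s, v_s = 27.6 m/s
  Direction: receding
Formula: f_o = f_s * (c - v_o) / (c + v_s)
Numerator: c - v_o = 343 - 14.7 = 328.3
Denominator: c + v_s = 343 + 27.6 = 370.6
f_o = 2929.6 * 328.3 / 370.6 = 2595.22

2595.22 Hz


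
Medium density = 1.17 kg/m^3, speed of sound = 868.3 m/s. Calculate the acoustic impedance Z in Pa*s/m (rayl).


Given values:
  rho = 1.17 kg/m^3
  c = 868.3 m/s
Formula: Z = rho * c
Z = 1.17 * 868.3
Z = 1015.91

1015.91 rayl


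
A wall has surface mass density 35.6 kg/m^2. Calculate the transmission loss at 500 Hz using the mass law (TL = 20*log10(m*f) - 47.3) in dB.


Given values:
  m = 35.6 kg/m^2, f = 500 Hz
Formula: TL = 20 * log10(m * f) - 47.3
Compute m * f = 35.6 * 500 = 17800.0
Compute log10(17800.0) = 4.25042
Compute 20 * 4.25042 = 85.0084
TL = 85.0084 - 47.3 = 37.71

37.71 dB


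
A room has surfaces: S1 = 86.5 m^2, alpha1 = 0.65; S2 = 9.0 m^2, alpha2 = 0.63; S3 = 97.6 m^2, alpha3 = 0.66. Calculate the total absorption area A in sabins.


Given surfaces:
  Surface 1: 86.5 * 0.65 = 56.225
  Surface 2: 9.0 * 0.63 = 5.67
  Surface 3: 97.6 * 0.66 = 64.416
Formula: A = sum(Si * alpha_i)
A = 56.225 + 5.67 + 64.416
A = 126.31

126.31 sabins


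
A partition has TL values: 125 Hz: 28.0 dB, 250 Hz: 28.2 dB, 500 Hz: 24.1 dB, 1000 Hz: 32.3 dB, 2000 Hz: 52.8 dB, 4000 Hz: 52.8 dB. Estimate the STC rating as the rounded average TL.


Given TL values at each frequency:
  125 Hz: 28.0 dB
  250 Hz: 28.2 dB
  500 Hz: 24.1 dB
  1000 Hz: 32.3 dB
  2000 Hz: 52.8 dB
  4000 Hz: 52.8 dB
Formula: STC ~ round(average of TL values)
Sum = 28.0 + 28.2 + 24.1 + 32.3 + 52.8 + 52.8 = 218.2
Average = 218.2 / 6 = 36.37
Rounded: 36

36


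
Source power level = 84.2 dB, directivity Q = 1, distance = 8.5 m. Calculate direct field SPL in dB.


Given values:
  Lw = 84.2 dB, Q = 1, r = 8.5 m
Formula: SPL = Lw + 10 * log10(Q / (4 * pi * r^2))
Compute 4 * pi * r^2 = 4 * pi * 8.5^2 = 907.9203
Compute Q / denom = 1 / 907.9203 = 0.00110142
Compute 10 * log10(0.00110142) = -29.5805
SPL = 84.2 + (-29.5805) = 54.62

54.62 dB


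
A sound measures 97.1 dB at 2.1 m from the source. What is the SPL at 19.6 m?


Given values:
  SPL1 = 97.1 dB, r1 = 2.1 m, r2 = 19.6 m
Formula: SPL2 = SPL1 - 20 * log10(r2 / r1)
Compute ratio: r2 / r1 = 19.6 / 2.1 = 9.3333
Compute log10: log10(9.3333) = 0.970035
Compute drop: 20 * 0.970035 = 19.4007
SPL2 = 97.1 - 19.4007 = 77.7

77.7 dB


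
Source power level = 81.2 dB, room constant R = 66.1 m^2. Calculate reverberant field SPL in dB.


Given values:
  Lw = 81.2 dB, R = 66.1 m^2
Formula: SPL = Lw + 10 * log10(4 / R)
Compute 4 / R = 4 / 66.1 = 0.060514
Compute 10 * log10(0.060514) = -12.1814
SPL = 81.2 + (-12.1814) = 69.02

69.02 dB


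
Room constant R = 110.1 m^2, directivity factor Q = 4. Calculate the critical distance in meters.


Given values:
  R = 110.1 m^2, Q = 4
Formula: d_c = 0.141 * sqrt(Q * R)
Compute Q * R = 4 * 110.1 = 440.4
Compute sqrt(440.4) = 20.9857
d_c = 0.141 * 20.9857 = 2.959

2.959 m


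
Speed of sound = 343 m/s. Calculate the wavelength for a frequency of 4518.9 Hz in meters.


Given values:
  c = 343 m/s, f = 4518.9 Hz
Formula: lambda = c / f
lambda = 343 / 4518.9
lambda = 0.0759

0.0759 m


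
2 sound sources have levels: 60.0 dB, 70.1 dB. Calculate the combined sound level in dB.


Formula: L_total = 10 * log10( sum(10^(Li/10)) )
  Source 1: 10^(60.0/10) = 1000000.0
  Source 2: 10^(70.1/10) = 10232929.9228
Sum of linear values = 11232929.9228
L_total = 10 * log10(11232929.9228) = 70.5

70.5 dB


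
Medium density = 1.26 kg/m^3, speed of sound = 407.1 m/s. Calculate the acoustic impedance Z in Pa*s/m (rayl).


Given values:
  rho = 1.26 kg/m^3
  c = 407.1 m/s
Formula: Z = rho * c
Z = 1.26 * 407.1
Z = 512.95

512.95 rayl


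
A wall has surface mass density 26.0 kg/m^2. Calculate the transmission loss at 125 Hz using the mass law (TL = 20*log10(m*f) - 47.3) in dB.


Given values:
  m = 26.0 kg/m^2, f = 125 Hz
Formula: TL = 20 * log10(m * f) - 47.3
Compute m * f = 26.0 * 125 = 3250.0
Compute log10(3250.0) = 3.511883
Compute 20 * 3.511883 = 70.2377
TL = 70.2377 - 47.3 = 22.94

22.94 dB


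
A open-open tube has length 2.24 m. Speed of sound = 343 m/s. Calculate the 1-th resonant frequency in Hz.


Given values:
  Tube type: open-open, L = 2.24 m, c = 343 m/s, n = 1
Formula: f_n = n * c / (2 * L)
Compute 2 * L = 2 * 2.24 = 4.48
f = 1 * 343 / 4.48
f = 76.56

76.56 Hz
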